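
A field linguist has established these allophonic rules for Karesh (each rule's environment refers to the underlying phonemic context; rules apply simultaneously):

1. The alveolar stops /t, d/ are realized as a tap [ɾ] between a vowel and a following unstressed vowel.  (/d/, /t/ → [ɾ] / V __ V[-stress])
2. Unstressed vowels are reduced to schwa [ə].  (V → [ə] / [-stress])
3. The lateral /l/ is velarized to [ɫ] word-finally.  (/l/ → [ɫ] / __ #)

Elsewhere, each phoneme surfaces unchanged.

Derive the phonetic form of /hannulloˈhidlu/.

[hənnəlləˈhidlə]

/h/ (word-initial): no rule targets it → [h].
/a/ (between /h/ and /n/) occurs in an unstressed syllable → [ə] by rule 2.
/n/ — not in any rule's target class → [n].
/n/ (between /n/ and /u/) is unaffected → [n].
/u/ (between /n/ and /l/) occurs in an unstressed syllable → [ə] by rule 2.
/l/ — between /u/ and /l/; rule 3 does not apply here → [l].
/l/ — between /l/ and /o/; rule 3 does not apply here → [l].
Rule 2 applies to /o/ (between /l/ and /h/: in an unstressed syllable) → [ə].
/h/ stays [h].
/i/ (between /h/ and /d/) is in the target of rule 2 but the environment (in an unstressed syllable) is not met → [i].
/d/ (between /i/ and /l/) is in the target of rule 1 but the environment (between a vowel and a following unstressed vowel) is not met → [d].
/l/ (between /d/ and /u/): rule 3 targets it, but not word-finally → unchanged [l].
/u/ meets the environment for rule 2 (in an unstressed syllable) → [ə].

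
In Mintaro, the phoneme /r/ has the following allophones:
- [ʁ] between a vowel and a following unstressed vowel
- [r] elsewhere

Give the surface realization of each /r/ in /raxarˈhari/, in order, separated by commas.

[r], [r], [ʁ]

Occurrence 1 (position 1): no conditioning environment matches → elsewhere allophone [r].
Occurrence 2 (position 5): no conditioning environment matches → elsewhere allophone [r].
Occurrence 3 (position 8): between a vowel and a following unstressed vowel → [ʁ].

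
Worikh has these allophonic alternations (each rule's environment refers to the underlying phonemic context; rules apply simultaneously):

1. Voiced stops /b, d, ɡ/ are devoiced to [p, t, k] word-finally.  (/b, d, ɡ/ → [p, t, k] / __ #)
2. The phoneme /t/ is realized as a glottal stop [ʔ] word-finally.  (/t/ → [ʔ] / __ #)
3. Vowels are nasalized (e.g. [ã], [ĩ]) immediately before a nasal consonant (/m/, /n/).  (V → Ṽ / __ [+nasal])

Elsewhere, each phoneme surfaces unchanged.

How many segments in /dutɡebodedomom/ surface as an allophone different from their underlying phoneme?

2

Segments that undergo a rule: /o/ → [õ] (rule 3); /o/ → [õ] (rule 3).
All other segments surface unchanged.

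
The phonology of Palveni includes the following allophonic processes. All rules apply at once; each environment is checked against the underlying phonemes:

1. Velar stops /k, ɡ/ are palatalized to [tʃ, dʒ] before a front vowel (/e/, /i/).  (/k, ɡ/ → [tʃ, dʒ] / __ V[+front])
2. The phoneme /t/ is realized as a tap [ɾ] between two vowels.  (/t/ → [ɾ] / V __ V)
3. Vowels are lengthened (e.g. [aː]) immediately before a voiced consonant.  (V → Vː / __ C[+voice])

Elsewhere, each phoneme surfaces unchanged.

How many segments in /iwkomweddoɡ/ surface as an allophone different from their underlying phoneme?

Segments that undergo a rule: /i/ → [iː] (rule 3); /o/ → [oː] (rule 3); /e/ → [eː] (rule 3); /o/ → [oː] (rule 3).
All other segments surface unchanged.

4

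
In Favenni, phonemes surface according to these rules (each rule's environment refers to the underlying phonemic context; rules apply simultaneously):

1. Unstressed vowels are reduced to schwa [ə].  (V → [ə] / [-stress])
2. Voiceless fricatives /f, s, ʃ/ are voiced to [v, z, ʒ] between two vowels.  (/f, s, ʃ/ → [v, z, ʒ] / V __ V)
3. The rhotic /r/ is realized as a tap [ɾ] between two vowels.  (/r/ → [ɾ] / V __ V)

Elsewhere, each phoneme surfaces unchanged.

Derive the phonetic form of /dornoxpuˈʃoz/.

/d/ (word-initial) is unaffected → [d].
Rule 1 applies to /o/ (between /d/ and /r/: in an unstressed syllable) → [ə].
/r/ (between /o/ and /n/): rule 3 targets it, but not between two vowels → unchanged [r].
/n/ — not in any rule's target class → [n].
/o/ (between /n/ and /x/): in an unstressed syllable, so rule 1 applies → [ə].
/x/ (between /o/ and /p/): no rule targets it → [x].
/p/ stays [p].
Rule 1 applies to /u/ (between /p/ and /ʃ/: in an unstressed syllable) → [ə].
/ʃ/ — between /u/ and /o/, between two vowels — surfaces as [ʒ] (rule 2).
/o/ (between /ʃ/ and /z/): rule 1 targets it, but not in an unstressed syllable → unchanged [o].
/z/ stays [z].

[dərnəxpəˈʒoz]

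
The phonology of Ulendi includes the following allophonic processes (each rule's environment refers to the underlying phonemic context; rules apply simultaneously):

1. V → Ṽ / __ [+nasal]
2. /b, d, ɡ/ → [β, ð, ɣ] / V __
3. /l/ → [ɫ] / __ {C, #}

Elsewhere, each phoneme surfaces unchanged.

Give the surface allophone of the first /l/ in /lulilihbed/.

/l/ (word-initial) is in the target of rule 3 but the environment (word-finally or immediately before a consonant) is not met → [l].

[l]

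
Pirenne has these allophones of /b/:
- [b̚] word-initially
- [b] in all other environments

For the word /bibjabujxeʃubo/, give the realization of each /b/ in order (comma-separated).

[b̚], [b], [b], [b]

Occurrence 1 (position 1): word-initially → [b̚].
Occurrence 2 (position 3): no conditioning environment matches → elsewhere allophone [b].
Occurrence 3 (position 6): no conditioning environment matches → elsewhere allophone [b].
Occurrence 4 (position 13): no conditioning environment matches → elsewhere allophone [b].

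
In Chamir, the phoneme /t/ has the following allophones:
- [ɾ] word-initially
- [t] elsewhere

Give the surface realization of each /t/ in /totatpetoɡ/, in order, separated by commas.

[ɾ], [t], [t], [t]

Occurrence 1 (position 1): word-initially → [ɾ].
Occurrence 2 (position 3): no conditioning environment matches → elsewhere allophone [t].
Occurrence 3 (position 5): no conditioning environment matches → elsewhere allophone [t].
Occurrence 4 (position 8): no conditioning environment matches → elsewhere allophone [t].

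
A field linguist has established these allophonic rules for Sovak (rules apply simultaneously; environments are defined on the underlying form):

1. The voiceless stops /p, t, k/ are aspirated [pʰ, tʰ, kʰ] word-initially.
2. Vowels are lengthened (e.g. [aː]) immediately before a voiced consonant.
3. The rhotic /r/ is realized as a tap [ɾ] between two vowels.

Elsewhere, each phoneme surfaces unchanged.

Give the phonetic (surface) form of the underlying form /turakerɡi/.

[tʰuːɾakeːrɡi]

/t/ (word-initial): word-initially, so rule 1 applies → [tʰ].
/u/ (between /t/ and /r/) occurs before a voiced consonant → [uː] by rule 2.
Rule 3 applies to /r/ (between /u/ and /a/: between two vowels) → [ɾ].
/a/ (between /r/ and /k/) is in the target of rule 2 but the environment (before a voiced consonant) is not met → [a].
/k/ (between /a/ and /e/) is in the target of rule 1 but the environment (word-initially) is not met → [k].
Rule 2 applies to /e/ (between /k/ and /r/: before a voiced consonant) → [eː].
/r/ (between /e/ and /ɡ/) is in the target of rule 3 but the environment (between two vowels) is not met → [r].
/i/ (word-final): rule 2 targets it, but not before a voiced consonant → unchanged [i].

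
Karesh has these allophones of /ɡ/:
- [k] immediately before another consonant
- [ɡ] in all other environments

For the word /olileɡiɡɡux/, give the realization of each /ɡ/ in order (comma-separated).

[ɡ], [k], [ɡ]

Occurrence 1 (position 6): no conditioning environment matches → elsewhere allophone [ɡ].
Occurrence 2 (position 8): immediately before another consonant → [k].
Occurrence 3 (position 9): no conditioning environment matches → elsewhere allophone [ɡ].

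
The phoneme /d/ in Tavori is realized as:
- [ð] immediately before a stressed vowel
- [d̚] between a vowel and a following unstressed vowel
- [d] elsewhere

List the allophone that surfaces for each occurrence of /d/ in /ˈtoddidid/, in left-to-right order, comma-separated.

Occurrence 1 (position 3): no conditioning environment matches → elsewhere allophone [d].
Occurrence 2 (position 4): no conditioning environment matches → elsewhere allophone [d].
Occurrence 3 (position 6): between a vowel and a following unstressed vowel → [d̚].
Occurrence 4 (position 8): no conditioning environment matches → elsewhere allophone [d].

[d], [d], [d̚], [d]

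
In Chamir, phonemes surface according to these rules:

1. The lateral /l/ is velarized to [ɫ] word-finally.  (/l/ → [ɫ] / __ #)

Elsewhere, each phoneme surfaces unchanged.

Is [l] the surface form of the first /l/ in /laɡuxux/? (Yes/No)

Yes

/l/ (word-initial) fails the environment for rule 1, so it stays [l].
The actual realization is [l], which matches [l].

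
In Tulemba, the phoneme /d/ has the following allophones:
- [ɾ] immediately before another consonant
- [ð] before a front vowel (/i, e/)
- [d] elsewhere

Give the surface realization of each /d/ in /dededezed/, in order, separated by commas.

[ð], [ð], [ð], [d]

Occurrence 1 (position 1): before a front vowel (/i, e/) → [ð].
Occurrence 2 (position 3): before a front vowel (/i, e/) → [ð].
Occurrence 3 (position 5): before a front vowel (/i, e/) → [ð].
Occurrence 4 (position 9): no conditioning environment matches → elsewhere allophone [d].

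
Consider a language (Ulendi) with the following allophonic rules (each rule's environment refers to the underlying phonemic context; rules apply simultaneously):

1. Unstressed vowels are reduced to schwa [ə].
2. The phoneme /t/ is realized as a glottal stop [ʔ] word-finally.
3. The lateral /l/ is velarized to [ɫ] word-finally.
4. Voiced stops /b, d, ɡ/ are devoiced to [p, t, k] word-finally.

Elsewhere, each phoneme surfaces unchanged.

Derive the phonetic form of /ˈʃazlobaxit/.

/a/ (between /ʃ/ and /z/) fails the environment for rule 1, so it stays [a].
/l/ (between /z/ and /o/) is in the target of rule 3 but the environment (word-finally) is not met → [l].
/o/ meets the environment for rule 1 (in an unstressed syllable) → [ə].
/b/ (between /o/ and /a/) is in the target of rule 4 but the environment (word-finally) is not met → [b].
/a/ (between /b/ and /x/) occurs in an unstressed syllable → [ə] by rule 1.
/i/ (between /x/ and /t/) occurs in an unstressed syllable → [ə] by rule 1.
/t/ (word-final) occurs word-finally → [ʔ] by rule 2.

[ˈʃazləbəxəʔ]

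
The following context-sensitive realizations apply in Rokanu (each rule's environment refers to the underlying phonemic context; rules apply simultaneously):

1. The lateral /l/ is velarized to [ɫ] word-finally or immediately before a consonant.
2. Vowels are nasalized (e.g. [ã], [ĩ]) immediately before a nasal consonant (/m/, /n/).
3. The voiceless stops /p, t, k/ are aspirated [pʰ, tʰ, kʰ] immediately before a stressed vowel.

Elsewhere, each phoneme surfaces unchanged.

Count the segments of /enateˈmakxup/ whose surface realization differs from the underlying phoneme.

2

Segments that undergo a rule: /e/ → [ẽ] (rule 2); /e/ → [ẽ] (rule 2).
All other segments surface unchanged.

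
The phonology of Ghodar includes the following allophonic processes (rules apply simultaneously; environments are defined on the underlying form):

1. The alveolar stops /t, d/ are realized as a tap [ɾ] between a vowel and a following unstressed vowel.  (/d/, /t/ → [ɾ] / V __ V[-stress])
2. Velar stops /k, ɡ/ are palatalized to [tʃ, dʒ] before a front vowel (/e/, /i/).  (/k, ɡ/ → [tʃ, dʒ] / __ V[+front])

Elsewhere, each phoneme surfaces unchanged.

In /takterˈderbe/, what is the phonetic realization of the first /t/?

[t]

/t/ — word-initial; rule 1 does not apply here → [t].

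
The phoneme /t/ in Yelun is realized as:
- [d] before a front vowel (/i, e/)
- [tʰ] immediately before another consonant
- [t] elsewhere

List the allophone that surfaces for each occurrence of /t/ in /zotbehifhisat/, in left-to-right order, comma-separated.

[tʰ], [t]

Occurrence 1 (position 3): immediately before another consonant → [tʰ].
Occurrence 2 (position 13): no conditioning environment matches → elsewhere allophone [t].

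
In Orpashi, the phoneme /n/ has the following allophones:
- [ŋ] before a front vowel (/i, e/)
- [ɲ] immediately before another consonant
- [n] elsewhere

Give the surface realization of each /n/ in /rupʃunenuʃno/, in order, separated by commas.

Occurrence 1 (position 6): before a front vowel (/i, e/) → [ŋ].
Occurrence 2 (position 8): no conditioning environment matches → elsewhere allophone [n].
Occurrence 3 (position 11): no conditioning environment matches → elsewhere allophone [n].

[ŋ], [n], [n]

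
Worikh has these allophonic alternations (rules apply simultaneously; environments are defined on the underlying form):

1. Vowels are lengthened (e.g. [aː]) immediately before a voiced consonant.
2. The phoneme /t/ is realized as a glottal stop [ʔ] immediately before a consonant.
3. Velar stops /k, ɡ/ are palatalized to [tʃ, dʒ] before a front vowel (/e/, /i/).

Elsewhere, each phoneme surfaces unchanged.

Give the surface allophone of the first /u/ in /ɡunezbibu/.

/u/ meets the environment for rule 1 (before a voiced consonant) → [uː].

[uː]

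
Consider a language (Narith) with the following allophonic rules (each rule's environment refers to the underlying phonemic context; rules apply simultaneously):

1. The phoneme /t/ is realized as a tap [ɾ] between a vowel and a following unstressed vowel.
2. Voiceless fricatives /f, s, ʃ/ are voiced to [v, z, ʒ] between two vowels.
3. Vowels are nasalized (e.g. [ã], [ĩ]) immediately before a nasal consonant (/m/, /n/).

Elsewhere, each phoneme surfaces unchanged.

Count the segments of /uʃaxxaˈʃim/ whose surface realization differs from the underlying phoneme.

Segments that undergo a rule: /ʃ/ → [ʒ] (rule 2); /ʃ/ → [ʒ] (rule 2); /i/ → [ĩ] (rule 3).
All other segments surface unchanged.

3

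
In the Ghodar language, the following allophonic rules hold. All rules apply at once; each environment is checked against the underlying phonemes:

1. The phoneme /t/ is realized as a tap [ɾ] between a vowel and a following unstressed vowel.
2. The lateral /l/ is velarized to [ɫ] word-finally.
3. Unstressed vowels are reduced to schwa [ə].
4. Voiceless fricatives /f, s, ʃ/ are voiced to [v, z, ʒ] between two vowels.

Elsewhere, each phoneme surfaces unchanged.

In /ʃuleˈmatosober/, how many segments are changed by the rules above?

7

Segments that undergo a rule: /u/ → [ə] (rule 3); /e/ → [ə] (rule 3); /t/ → [ɾ] (rule 1); /o/ → [ə] (rule 3); /s/ → [z] (rule 4); /o/ → [ə] (rule 3); /e/ → [ə] (rule 3).
All other segments surface unchanged.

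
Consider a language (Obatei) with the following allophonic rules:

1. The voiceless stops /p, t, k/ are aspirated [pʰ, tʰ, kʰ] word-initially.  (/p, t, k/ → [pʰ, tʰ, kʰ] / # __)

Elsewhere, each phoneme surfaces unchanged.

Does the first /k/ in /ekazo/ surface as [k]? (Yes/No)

Yes

/k/ (between /e/ and /a/) is in the target of rule 1 but the environment (word-initially) is not met → [k].
The actual realization is [k], which matches [k].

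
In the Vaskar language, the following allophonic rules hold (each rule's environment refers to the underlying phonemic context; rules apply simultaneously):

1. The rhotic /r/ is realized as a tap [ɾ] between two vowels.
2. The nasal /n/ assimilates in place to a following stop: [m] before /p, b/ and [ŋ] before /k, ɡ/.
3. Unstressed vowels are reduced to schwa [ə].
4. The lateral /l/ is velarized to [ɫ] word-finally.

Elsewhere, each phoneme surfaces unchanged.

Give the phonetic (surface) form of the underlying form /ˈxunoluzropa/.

[ˈxunələzrəpə]

/u/ (between /x/ and /n/): rule 3 targets it, but not in an unstressed syllable → unchanged [u].
/n/ — between /u/ and /o/; rule 2 does not apply here → [n].
/o/ — between /n/ and /l/, in an unstressed syllable — surfaces as [ə] (rule 3).
/l/ (between /o/ and /u/) fails the environment for rule 4, so it stays [l].
/u/ (between /l/ and /z/): in an unstressed syllable, so rule 3 applies → [ə].
/r/ — between /z/ and /o/; rule 1 does not apply here → [r].
/o/ meets the environment for rule 3 (in an unstressed syllable) → [ə].
/a/ (word-final): in an unstressed syllable, so rule 3 applies → [ə].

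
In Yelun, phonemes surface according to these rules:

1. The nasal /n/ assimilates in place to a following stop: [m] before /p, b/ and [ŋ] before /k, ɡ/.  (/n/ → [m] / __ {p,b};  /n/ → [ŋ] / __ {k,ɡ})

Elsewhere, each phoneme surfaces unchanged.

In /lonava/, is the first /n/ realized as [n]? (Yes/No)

/n/ (between /o/ and /a/): rule 1 targets it, but not before a labial or velar stop → unchanged [n].
The actual realization is [n], which matches [n].

Yes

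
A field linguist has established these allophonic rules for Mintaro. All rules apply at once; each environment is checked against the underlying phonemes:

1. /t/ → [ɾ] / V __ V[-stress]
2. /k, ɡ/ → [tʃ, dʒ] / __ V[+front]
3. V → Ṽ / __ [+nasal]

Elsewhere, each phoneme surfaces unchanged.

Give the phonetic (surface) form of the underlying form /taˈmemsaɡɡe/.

[tãˈmẽmsaɡdʒe]

/t/ (word-initial) is in the target of rule 1 but the environment (between a vowel and a following unstressed vowel) is not met → [t].
/a/ — between /t/ and /m/, before a nasal consonant — surfaces as [ã] (rule 3).
/m/ — not in any rule's target class → [m].
/e/ meets the environment for rule 3 (before a nasal consonant) → [ẽ].
/m/ (between /e/ and /s/) is unaffected → [m].
/s/ — not in any rule's target class → [s].
/a/ (between /s/ and /ɡ/): rule 3 targets it, but not before a nasal consonant → unchanged [a].
/ɡ/ — between /a/ and /ɡ/; rule 2 does not apply here → [ɡ].
Rule 2 applies to /ɡ/ (between /ɡ/ and /e/: before a front vowel) → [dʒ].
/e/ (word-final) is in the target of rule 3 but the environment (before a nasal consonant) is not met → [e].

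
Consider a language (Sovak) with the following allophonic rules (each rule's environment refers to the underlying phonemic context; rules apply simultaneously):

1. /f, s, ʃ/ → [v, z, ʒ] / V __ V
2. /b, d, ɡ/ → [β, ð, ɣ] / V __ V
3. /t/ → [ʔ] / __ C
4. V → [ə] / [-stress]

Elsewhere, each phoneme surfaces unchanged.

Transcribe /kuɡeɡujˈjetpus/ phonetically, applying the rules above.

[kəɣəɣəjˈjeʔpəs]

/k/ — not in any rule's target class → [k].
Rule 4 applies to /u/ (between /k/ and /ɡ/: in an unstressed syllable) → [ə].
/ɡ/ — between /u/ and /e/, between two vowels — surfaces as [ɣ] (rule 2).
/e/ — between /ɡ/ and /ɡ/, in an unstressed syllable — surfaces as [ə] (rule 4).
/ɡ/ (between /e/ and /u/) occurs between two vowels → [ɣ] by rule 2.
/u/ meets the environment for rule 4 (in an unstressed syllable) → [ə].
/j/ — not in any rule's target class → [j].
/j/ (between /j/ and /e/): no rule targets it → [j].
/e/ (between /j/ and /t/): rule 4 targets it, but not in an unstressed syllable → unchanged [e].
/t/ (between /e/ and /p/): immediately before a consonant, so rule 3 applies → [ʔ].
/p/ — not in any rule's target class → [p].
Rule 4 applies to /u/ (between /p/ and /s/: in an unstressed syllable) → [ə].
/s/ — word-final; rule 1 does not apply here → [s].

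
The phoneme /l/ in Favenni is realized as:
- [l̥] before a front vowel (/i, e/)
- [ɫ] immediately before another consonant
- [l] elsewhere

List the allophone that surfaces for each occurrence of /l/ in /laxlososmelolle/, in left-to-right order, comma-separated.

Occurrence 1 (position 1): no conditioning environment matches → elsewhere allophone [l].
Occurrence 2 (position 4): no conditioning environment matches → elsewhere allophone [l].
Occurrence 3 (position 11): no conditioning environment matches → elsewhere allophone [l].
Occurrence 4 (position 13): immediately before another consonant → [ɫ].
Occurrence 5 (position 14): before a front vowel (/i, e/) → [l̥].

[l], [l], [l], [ɫ], [l̥]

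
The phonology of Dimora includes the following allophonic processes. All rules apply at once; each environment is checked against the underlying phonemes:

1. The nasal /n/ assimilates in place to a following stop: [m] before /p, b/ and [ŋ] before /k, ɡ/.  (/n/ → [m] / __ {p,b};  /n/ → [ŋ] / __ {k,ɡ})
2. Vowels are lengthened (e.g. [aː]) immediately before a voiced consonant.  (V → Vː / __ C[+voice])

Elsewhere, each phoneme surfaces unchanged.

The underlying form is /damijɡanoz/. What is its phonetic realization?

/d/ (word-initial) is unaffected → [d].
/a/ (between /d/ and /m/) occurs before a voiced consonant → [aː] by rule 2.
/m/ — not in any rule's target class → [m].
/i/ meets the environment for rule 2 (before a voiced consonant) → [iː].
/j/ (between /i/ and /ɡ/): no rule targets it → [j].
/ɡ/ (between /j/ and /a/): no rule targets it → [ɡ].
/a/ — between /ɡ/ and /n/, before a voiced consonant — surfaces as [aː] (rule 2).
/n/ (between /a/ and /o/): rule 1 targets it, but not before a labial or velar stop → unchanged [n].
/o/ (between /n/ and /z/) occurs before a voiced consonant → [oː] by rule 2.
/z/ (word-final): no rule targets it → [z].

[daːmiːjɡaːnoːz]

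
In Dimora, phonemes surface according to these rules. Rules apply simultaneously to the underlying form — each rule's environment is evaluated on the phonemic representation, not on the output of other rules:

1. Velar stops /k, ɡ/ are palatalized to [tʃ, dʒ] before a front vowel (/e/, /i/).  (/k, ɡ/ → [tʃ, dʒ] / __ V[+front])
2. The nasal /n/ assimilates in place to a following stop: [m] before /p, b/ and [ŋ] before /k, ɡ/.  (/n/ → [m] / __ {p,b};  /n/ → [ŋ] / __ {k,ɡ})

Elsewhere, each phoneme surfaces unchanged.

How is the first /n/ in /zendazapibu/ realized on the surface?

/n/ (between /e/ and /d/) is in the target of rule 2 but the environment (before a labial or velar stop) is not met → [n].

[n]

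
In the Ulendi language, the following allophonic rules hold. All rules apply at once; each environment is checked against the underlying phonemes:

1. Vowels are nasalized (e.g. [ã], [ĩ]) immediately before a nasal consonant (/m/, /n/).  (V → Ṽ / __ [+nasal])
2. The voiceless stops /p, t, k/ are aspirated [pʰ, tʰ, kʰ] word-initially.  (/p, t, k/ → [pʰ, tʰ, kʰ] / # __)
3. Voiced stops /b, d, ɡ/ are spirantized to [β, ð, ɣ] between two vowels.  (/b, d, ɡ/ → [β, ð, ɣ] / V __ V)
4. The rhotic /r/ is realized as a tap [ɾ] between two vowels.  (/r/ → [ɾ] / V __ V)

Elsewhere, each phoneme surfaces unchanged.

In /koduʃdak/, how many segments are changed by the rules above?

2

Segments that undergo a rule: /k/ → [kʰ] (rule 2); /d/ → [ð] (rule 3).
All other segments surface unchanged.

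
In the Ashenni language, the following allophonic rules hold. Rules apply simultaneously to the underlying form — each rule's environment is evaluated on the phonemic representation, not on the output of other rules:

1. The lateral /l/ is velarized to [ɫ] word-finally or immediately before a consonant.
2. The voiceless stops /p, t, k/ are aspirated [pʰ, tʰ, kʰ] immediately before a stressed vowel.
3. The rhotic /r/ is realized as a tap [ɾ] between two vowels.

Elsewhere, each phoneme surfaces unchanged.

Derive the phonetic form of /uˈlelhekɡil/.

/u/ — not in any rule's target class → [u].
/l/ — between /u/ and /e/; rule 1 does not apply here → [l].
/e/ — not in any rule's target class → [e].
/l/ (between /e/ and /h/) occurs word-finally or immediately before a consonant → [ɫ] by rule 1.
/h/ — not in any rule's target class → [h].
/e/ (between /h/ and /k/) is unaffected → [e].
/k/ (between /e/ and /ɡ/): rule 2 targets it, but not immediately before a stressed vowel → unchanged [k].
/ɡ/ stays [ɡ].
/i/ stays [i].
Rule 1 applies to /l/ (word-final: word-finally or immediately before a consonant) → [ɫ].

[uˈleɫhekɡiɫ]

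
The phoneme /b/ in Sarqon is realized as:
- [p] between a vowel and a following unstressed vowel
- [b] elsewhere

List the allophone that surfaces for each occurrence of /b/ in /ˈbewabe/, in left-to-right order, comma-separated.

Occurrence 1 (position 1): no conditioning environment matches → elsewhere allophone [b].
Occurrence 2 (position 5): between a vowel and a following unstressed vowel → [p].

[b], [p]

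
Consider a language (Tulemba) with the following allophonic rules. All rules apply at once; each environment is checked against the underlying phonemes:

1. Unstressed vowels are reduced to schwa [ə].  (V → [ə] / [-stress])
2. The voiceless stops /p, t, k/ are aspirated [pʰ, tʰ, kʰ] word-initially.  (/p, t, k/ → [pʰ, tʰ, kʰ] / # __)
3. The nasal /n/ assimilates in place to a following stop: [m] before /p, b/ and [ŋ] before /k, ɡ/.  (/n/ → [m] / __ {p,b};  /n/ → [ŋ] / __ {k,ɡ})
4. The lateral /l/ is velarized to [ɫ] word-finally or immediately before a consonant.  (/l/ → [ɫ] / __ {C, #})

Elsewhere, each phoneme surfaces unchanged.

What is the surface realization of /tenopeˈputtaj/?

[tʰənəpəˈputtəj]

/t/ — word-initial, word-initially — surfaces as [tʰ] (rule 2).
/e/ meets the environment for rule 1 (in an unstressed syllable) → [ə].
/n/ (between /e/ and /o/) is in the target of rule 3 but the environment (before a labial or velar stop) is not met → [n].
/o/ — between /n/ and /p/, in an unstressed syllable — surfaces as [ə] (rule 1).
/p/ (between /o/ and /e/) fails the environment for rule 2, so it stays [p].
/e/ (between /p/ and /p/) occurs in an unstressed syllable → [ə] by rule 1.
/p/ (between /e/ and /u/) fails the environment for rule 2, so it stays [p].
/u/ (between /p/ and /t/) is in the target of rule 1 but the environment (in an unstressed syllable) is not met → [u].
/t/ — between /u/ and /t/; rule 2 does not apply here → [t].
/t/ (between /t/ and /a/) fails the environment for rule 2, so it stays [t].
/a/ (between /t/ and /j/): in an unstressed syllable, so rule 1 applies → [ə].
/j/ (word-final) is unaffected → [j].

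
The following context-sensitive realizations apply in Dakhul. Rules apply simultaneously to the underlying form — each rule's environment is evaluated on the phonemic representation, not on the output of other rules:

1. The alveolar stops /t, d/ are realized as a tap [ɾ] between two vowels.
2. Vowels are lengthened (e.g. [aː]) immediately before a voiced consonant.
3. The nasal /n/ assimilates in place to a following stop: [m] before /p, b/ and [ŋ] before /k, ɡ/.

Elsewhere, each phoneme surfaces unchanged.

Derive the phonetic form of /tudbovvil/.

/t/ (word-initial): rule 1 targets it, but not between two vowels → unchanged [t].
/u/ (between /t/ and /d/) occurs before a voiced consonant → [uː] by rule 2.
/d/ (between /u/ and /b/) fails the environment for rule 1, so it stays [d].
/b/ (between /d/ and /o/) is unaffected → [b].
Rule 2 applies to /o/ (between /b/ and /v/: before a voiced consonant) → [oː].
/v/ (between /o/ and /v/) is unaffected → [v].
/v/ — not in any rule's target class → [v].
Rule 2 applies to /i/ (between /v/ and /l/: before a voiced consonant) → [iː].
/l/ (word-final) is unaffected → [l].

[tuːdboːvviːl]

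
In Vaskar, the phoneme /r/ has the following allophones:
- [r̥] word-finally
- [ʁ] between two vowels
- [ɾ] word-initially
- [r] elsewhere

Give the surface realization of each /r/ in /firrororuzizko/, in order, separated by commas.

[r], [r], [ʁ], [ʁ]

Occurrence 1 (position 3): no conditioning environment matches → elsewhere allophone [r].
Occurrence 2 (position 4): no conditioning environment matches → elsewhere allophone [r].
Occurrence 3 (position 6): between two vowels → [ʁ].
Occurrence 4 (position 8): between two vowels → [ʁ].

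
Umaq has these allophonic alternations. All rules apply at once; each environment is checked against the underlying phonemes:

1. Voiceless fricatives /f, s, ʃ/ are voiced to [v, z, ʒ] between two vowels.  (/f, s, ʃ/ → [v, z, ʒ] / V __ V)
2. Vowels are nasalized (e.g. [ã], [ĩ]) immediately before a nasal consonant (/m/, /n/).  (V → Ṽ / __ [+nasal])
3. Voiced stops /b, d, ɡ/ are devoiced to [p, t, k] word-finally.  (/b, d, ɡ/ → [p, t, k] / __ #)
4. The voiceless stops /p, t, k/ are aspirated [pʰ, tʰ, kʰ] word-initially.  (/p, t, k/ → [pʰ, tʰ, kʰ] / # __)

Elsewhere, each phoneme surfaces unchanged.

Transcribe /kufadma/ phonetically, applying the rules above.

/k/ — word-initial, word-initially — surfaces as [kʰ] (rule 4).
/u/ — between /k/ and /f/; rule 2 does not apply here → [u].
/f/ (between /u/ and /a/): between two vowels, so rule 1 applies → [v].
/a/ — between /f/ and /d/; rule 2 does not apply here → [a].
/d/ — between /a/ and /m/; rule 3 does not apply here → [d].
/a/ (word-final) fails the environment for rule 2, so it stays [a].

[kʰuvadma]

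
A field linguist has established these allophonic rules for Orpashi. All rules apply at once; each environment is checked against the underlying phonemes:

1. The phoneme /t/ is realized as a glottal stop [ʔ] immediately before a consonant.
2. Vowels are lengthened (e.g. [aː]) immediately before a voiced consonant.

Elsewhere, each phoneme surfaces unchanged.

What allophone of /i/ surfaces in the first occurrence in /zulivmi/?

/i/ (between /l/ and /v/) occurs before a voiced consonant → [iː] by rule 2.

[iː]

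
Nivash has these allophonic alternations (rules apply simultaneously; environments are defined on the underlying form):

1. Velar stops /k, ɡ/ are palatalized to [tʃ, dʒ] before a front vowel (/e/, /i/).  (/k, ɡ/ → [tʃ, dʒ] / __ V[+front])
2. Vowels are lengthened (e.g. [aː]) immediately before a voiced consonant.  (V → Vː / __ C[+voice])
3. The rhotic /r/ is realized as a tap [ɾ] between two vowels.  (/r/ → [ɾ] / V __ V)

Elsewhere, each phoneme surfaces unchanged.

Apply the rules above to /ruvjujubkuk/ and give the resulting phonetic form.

[ruːvjuːjuːbkuk]

/r/ (word-initial): rule 3 targets it, but not between two vowels → unchanged [r].
/u/ (between /r/ and /v/): before a voiced consonant, so rule 2 applies → [uː].
/u/ (between /j/ and /j/): before a voiced consonant, so rule 2 applies → [uː].
/u/ — between /j/ and /b/, before a voiced consonant — surfaces as [uː] (rule 2).
/k/ (between /b/ and /u/) is in the target of rule 1 but the environment (before a front vowel) is not met → [k].
/u/ — between /k/ and /k/; rule 2 does not apply here → [u].
/k/ (word-final) is in the target of rule 1 but the environment (before a front vowel) is not met → [k].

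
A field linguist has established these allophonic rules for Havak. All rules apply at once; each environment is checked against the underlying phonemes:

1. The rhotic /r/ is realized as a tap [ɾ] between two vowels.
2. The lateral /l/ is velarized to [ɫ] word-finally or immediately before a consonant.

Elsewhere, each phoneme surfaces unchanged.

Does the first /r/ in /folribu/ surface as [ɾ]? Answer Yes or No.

No

/r/ (between /l/ and /i/) fails the environment for rule 1, so it stays [r].
The actual realization is [r], not [ɾ].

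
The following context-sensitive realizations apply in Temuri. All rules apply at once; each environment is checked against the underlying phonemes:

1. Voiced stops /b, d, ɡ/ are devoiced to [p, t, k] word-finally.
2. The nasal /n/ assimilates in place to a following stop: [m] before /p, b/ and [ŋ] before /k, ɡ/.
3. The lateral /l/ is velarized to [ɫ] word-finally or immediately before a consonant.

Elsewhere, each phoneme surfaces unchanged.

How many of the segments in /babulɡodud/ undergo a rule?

Segments that undergo a rule: /l/ → [ɫ] (rule 3); /d/ → [t] (rule 1).
All other segments surface unchanged.

2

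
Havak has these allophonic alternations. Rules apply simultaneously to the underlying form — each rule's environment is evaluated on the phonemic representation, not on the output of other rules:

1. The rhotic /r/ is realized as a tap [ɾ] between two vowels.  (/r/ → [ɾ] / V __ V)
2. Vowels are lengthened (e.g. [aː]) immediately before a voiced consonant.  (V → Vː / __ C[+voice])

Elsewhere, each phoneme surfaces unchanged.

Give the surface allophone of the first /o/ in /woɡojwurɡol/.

/o/ — between /w/ and /ɡ/, before a voiced consonant — surfaces as [oː] (rule 2).

[oː]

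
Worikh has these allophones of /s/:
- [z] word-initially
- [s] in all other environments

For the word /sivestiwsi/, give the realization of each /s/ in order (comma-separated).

Occurrence 1 (position 1): word-initially → [z].
Occurrence 2 (position 5): no conditioning environment matches → elsewhere allophone [s].
Occurrence 3 (position 9): no conditioning environment matches → elsewhere allophone [s].

[z], [s], [s]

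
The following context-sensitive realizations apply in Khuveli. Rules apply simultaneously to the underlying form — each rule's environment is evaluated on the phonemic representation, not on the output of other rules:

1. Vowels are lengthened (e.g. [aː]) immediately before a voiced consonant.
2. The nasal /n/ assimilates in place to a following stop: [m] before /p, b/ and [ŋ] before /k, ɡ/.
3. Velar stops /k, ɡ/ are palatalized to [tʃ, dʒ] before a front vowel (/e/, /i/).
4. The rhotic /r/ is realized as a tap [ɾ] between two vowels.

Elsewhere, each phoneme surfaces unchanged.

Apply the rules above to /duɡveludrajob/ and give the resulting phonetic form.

[duːɡveːluːdraːjoːb]

/d/ (word-initial): no rule targets it → [d].
/u/ meets the environment for rule 1 (before a voiced consonant) → [uː].
/ɡ/ (between /u/ and /v/) fails the environment for rule 3, so it stays [ɡ].
/v/ (between /ɡ/ and /e/): no rule targets it → [v].
/e/ — between /v/ and /l/, before a voiced consonant — surfaces as [eː] (rule 1).
/l/ (between /e/ and /u/): no rule targets it → [l].
/u/ (between /l/ and /d/) occurs before a voiced consonant → [uː] by rule 1.
/d/ (between /u/ and /r/): no rule targets it → [d].
/r/ (between /d/ and /a/): rule 4 targets it, but not between two vowels → unchanged [r].
/a/ meets the environment for rule 1 (before a voiced consonant) → [aː].
/j/ (between /a/ and /o/): no rule targets it → [j].
/o/ (between /j/ and /b/): before a voiced consonant, so rule 1 applies → [oː].
/b/ stays [b].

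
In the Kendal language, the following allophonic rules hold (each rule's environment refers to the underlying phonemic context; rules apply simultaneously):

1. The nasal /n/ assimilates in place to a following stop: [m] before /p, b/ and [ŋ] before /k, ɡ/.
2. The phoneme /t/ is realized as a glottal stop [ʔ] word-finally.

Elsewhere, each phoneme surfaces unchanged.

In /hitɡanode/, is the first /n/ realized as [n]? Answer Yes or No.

Yes

/n/ (between /a/ and /o/) fails the environment for rule 1, so it stays [n].
The actual realization is [n], which matches [n].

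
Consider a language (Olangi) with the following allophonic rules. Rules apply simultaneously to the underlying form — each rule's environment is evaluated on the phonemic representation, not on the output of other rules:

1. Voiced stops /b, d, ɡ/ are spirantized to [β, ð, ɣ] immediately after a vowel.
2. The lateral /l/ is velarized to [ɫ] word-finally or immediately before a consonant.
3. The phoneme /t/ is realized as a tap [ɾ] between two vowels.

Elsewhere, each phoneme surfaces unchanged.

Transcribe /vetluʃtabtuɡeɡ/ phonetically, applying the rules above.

/v/ — not in any rule's target class → [v].
/e/ (between /v/ and /t/) is unaffected → [e].
/t/ (between /e/ and /l/) is in the target of rule 3 but the environment (between two vowels) is not met → [t].
/l/ — between /t/ and /u/; rule 2 does not apply here → [l].
/u/ (between /l/ and /ʃ/): no rule targets it → [u].
/ʃ/ stays [ʃ].
/t/ (between /ʃ/ and /a/) fails the environment for rule 3, so it stays [t].
/a/ (between /t/ and /b/): no rule targets it → [a].
/b/ — between /a/ and /t/, immediately after a vowel — surfaces as [β] (rule 1).
/t/ (between /b/ and /u/) is in the target of rule 3 but the environment (between two vowels) is not met → [t].
/u/ — not in any rule's target class → [u].
Rule 1 applies to /ɡ/ (between /u/ and /e/: immediately after a vowel) → [ɣ].
/e/ (between /ɡ/ and /ɡ/): no rule targets it → [e].
/ɡ/ (word-final): immediately after a vowel, so rule 1 applies → [ɣ].

[vetluʃtaβtuɣeɣ]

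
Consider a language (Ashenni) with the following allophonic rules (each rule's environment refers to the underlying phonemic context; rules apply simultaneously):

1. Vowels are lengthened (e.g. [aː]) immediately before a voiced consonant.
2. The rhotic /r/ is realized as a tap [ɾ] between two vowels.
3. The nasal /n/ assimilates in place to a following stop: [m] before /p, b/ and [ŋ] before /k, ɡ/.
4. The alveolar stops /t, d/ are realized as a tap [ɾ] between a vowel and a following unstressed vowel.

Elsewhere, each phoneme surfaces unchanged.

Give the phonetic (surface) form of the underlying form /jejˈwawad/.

[jeːjˈwaːwaːd]

/j/ (word-initial) is unaffected → [j].
/e/ (between /j/ and /j/): before a voiced consonant, so rule 1 applies → [eː].
/j/ (between /e/ and /w/): no rule targets it → [j].
/w/ (between /j/ and /a/) is unaffected → [w].
/a/ meets the environment for rule 1 (before a voiced consonant) → [aː].
/w/ (between /a/ and /a/): no rule targets it → [w].
/a/ (between /w/ and /d/): before a voiced consonant, so rule 1 applies → [aː].
/d/ (word-final) is in the target of rule 4 but the environment (between a vowel and a following unstressed vowel) is not met → [d].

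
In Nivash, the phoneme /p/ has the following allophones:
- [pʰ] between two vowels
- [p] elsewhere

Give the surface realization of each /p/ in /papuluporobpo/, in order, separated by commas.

Occurrence 1 (position 1): no conditioning environment matches → elsewhere allophone [p].
Occurrence 2 (position 3): between two vowels → [pʰ].
Occurrence 3 (position 7): between two vowels → [pʰ].
Occurrence 4 (position 12): no conditioning environment matches → elsewhere allophone [p].

[p], [pʰ], [pʰ], [p]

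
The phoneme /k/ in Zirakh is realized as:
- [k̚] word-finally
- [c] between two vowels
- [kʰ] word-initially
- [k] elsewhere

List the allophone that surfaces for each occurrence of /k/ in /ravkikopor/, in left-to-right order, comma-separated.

[k], [c]

Occurrence 1 (position 4): no conditioning environment matches → elsewhere allophone [k].
Occurrence 2 (position 6): between two vowels → [c].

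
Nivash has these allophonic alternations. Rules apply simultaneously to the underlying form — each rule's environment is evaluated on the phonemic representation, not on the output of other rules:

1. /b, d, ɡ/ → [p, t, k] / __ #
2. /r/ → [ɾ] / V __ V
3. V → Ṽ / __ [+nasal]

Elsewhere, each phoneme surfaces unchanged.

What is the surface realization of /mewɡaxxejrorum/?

/m/ — not in any rule's target class → [m].
/e/ (between /m/ and /w/): rule 3 targets it, but not before a nasal consonant → unchanged [e].
/w/ (between /e/ and /ɡ/) is unaffected → [w].
/ɡ/ — between /w/ and /a/; rule 1 does not apply here → [ɡ].
/a/ (between /ɡ/ and /x/): rule 3 targets it, but not before a nasal consonant → unchanged [a].
/x/ stays [x].
/x/ — not in any rule's target class → [x].
/e/ (between /x/ and /j/) is in the target of rule 3 but the environment (before a nasal consonant) is not met → [e].
/j/ (between /e/ and /r/): no rule targets it → [j].
/r/ — between /j/ and /o/; rule 2 does not apply here → [r].
/o/ (between /r/ and /r/) is in the target of rule 3 but the environment (before a nasal consonant) is not met → [o].
/r/ meets the environment for rule 2 (between two vowels) → [ɾ].
/u/ (between /r/ and /m/): before a nasal consonant, so rule 3 applies → [ũ].
/m/ (word-final): no rule targets it → [m].

[mewɡaxxejroɾũm]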